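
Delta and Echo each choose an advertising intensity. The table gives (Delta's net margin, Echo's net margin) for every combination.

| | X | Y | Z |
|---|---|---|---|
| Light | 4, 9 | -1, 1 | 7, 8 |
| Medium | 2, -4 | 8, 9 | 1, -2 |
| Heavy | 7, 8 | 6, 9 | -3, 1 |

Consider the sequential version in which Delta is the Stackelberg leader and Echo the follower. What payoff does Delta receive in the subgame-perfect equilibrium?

8

Echo best-responds to each possible Delta move:
- Light: Echo compares 9, 1, 8 and picks X; Delta would get 4.
- Medium: Echo compares -4, 9, -2 and picks Y; Delta would get 8.
- Heavy: Echo compares 8, 9, 1 and picks Y; Delta would get 6.
Among 4, 8, 6, the best is 8 at Medium. Subgame-perfect outcome: (Medium, Y) with payoffs (8, 9).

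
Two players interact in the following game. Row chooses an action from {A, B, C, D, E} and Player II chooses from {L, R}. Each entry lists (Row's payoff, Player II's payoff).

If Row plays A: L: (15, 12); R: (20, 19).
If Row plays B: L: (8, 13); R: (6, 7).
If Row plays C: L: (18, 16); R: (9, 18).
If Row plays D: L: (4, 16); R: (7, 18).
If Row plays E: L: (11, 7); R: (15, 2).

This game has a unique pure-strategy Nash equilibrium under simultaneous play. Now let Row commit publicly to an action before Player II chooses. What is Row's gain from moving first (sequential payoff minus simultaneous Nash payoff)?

0

Backward induction with Row moving first.
- A: Player II compares 12, 19 and picks R; Row would get 20.
- B: Player II compares 13, 7 and picks L; Row would get 8.
- C: Player II compares 16, 18 and picks R; Row would get 9.
- D: Player II compares 16, 18 and picks R; Row would get 7.
- E: Player II compares 7, 2 and picks L; Row would get 11.
Row's induced payoffs are 20, 8, 9, 7, 11, so Row commits to A. Subgame-perfect outcome: (A, R) with payoffs (20, 19).
Now find the simultaneous Nash equilibrium.
Row's best replies: L→C; R→A.
Player II's best replies: A→R; B→L; C→R; D→R; E→L.
The unique mutual best reply is (A, R), giving (20, 19).
Row's commitment gain: 20 − 20 = 0.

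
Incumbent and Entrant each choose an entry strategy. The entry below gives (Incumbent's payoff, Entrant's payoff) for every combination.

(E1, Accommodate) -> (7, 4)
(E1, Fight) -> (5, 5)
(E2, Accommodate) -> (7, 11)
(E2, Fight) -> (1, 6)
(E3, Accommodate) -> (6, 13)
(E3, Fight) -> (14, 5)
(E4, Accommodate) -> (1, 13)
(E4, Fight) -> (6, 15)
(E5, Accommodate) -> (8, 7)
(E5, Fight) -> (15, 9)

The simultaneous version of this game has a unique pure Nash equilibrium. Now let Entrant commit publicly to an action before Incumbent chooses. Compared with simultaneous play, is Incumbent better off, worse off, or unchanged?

Work backward from Incumbent's decision.
- Accommodate: Incumbent compares 7, 7, 6, 1, 8 and picks E5; Entrant would get 7.
- Fight: Incumbent compares 5, 1, 14, 6, 15 and picks E5; Entrant would get 9.
Among 7, 9, the best is 9 at Fight. Subgame-perfect outcome: (E5, Fight) with payoffs (15, 9).
For the simultaneous game, intersect best replies.
Incumbent's best replies: Accommodate→E5; Fight→E5.
Entrant's best replies: E1→Fight; E2→Accommodate; E3→Accommodate; E4→Fight; E5→Fight.
Only (E5, Fight) has each player best-responding; Nash payoffs (15, 9).
Incumbent earns 15 sequentially versus 15 at the Nash outcome: unchanged.

unchanged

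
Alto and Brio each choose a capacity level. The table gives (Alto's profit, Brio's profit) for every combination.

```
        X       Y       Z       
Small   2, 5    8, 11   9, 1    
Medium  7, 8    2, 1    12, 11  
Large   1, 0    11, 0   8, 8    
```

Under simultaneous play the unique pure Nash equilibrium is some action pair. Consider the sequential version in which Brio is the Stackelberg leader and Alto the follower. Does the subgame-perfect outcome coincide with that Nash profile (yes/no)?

yes

Solve by backward induction (Brio leads).
- X: BR = Medium, leader payoff 8.
- Y: BR = Large, leader payoff 0.
- Z: BR = Medium, leader payoff 11.
Maximizing over 8, 0, 11, Brio chooses Z. Subgame-perfect outcome: (Medium, Z) with payoffs (12, 11).
Now find the simultaneous Nash equilibrium.
Alto's best replies: X→Medium; Y→Large; Z→Medium.
Brio's best replies: Small→Y; Medium→Z; Large→Z.
The unique mutual best reply is (Medium, Z), giving (12, 11).
Sequential outcome (Medium, Z) coincides with the Nash profile (Medium, Z).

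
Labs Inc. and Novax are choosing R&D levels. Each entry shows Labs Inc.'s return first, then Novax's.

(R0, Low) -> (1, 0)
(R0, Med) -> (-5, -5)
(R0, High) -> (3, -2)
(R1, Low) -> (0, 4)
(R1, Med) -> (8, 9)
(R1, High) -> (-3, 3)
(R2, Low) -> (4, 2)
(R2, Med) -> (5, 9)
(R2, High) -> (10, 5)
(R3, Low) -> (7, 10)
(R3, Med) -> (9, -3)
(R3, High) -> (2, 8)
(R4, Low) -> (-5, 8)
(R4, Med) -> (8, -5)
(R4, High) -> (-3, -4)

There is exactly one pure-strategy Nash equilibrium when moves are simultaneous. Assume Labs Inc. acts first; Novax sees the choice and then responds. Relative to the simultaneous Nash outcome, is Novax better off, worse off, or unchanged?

worse off

Novax best-responds to each possible Labs Inc. move:
- R0 → Novax plays Low (best of 0, -5, -2); Labs Inc. gets 1.
- R1 → Novax plays Med (best of 4, 9, 3); Labs Inc. gets 8.
- R2 → Novax plays Med (best of 2, 9, 5); Labs Inc. gets 5.
- R3 → Novax plays Low (best of 10, -3, 8); Labs Inc. gets 7.
- R4 → Novax plays Low (best of 8, -5, -4); Labs Inc. gets -5.
Among 1, 8, 5, 7, -5, the best is 8 at R1. Subgame-perfect outcome: (R1, Med) with payoffs (8, 9).
For the simultaneous game, intersect best replies.
Labs Inc.'s best replies: Low→R3; Med→R3; High→R2.
Novax's best replies: R0→Low; R1→Med; R2→Med; R3→Low; R4→Low.
Only (R3, Low) has each player best-responding; Nash payoffs (7, 10).
Novax earns 9 sequentially versus 10 at the Nash outcome: worse off.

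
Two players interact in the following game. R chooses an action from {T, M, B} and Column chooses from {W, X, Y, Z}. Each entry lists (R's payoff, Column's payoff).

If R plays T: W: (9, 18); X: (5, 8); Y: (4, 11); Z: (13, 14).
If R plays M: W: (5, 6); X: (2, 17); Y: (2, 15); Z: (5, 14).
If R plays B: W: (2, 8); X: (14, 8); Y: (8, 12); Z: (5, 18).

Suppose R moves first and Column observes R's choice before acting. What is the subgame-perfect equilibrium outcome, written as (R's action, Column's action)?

Backward induction with R moving first.
- T: BR = W, leader payoff 9.
- M: BR = X, leader payoff 2.
- B: BR = Z, leader payoff 5.
R's induced payoffs are 9, 2, 5, so R commits to T. Subgame-perfect outcome: (T, W) with payoffs (9, 18).

(T, W)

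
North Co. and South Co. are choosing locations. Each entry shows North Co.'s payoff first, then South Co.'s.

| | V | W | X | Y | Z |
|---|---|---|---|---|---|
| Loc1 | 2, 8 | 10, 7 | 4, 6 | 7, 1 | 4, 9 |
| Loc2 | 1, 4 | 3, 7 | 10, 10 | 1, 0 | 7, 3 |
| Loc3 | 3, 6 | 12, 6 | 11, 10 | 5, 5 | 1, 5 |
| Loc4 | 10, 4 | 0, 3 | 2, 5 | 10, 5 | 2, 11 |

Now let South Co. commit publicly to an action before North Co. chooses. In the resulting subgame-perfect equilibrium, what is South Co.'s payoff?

North Co. best-responds to each possible South Co. move:
- V: BR = Loc4, leader payoff 4.
- W: BR = Loc3, leader payoff 6.
- X: BR = Loc3, leader payoff 10.
- Y: BR = Loc4, leader payoff 5.
- Z: BR = Loc2, leader payoff 3.
South Co.'s induced payoffs are 4, 6, 10, 5, 3, so South Co. commits to X. Subgame-perfect outcome: (Loc3, X) with payoffs (11, 10).

10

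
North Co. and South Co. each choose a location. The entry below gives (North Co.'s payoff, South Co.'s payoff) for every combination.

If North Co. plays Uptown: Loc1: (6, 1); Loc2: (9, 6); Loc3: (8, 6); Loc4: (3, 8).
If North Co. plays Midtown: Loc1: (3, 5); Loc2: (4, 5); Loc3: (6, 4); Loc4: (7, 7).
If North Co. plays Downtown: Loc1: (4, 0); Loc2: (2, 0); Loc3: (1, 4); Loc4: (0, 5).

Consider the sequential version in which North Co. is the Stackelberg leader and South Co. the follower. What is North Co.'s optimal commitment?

South Co. best-responds to each possible North Co. move:
- Uptown: South Co. compares 1, 6, 6, 8 and picks Loc4; North Co. would get 3.
- Midtown: South Co. compares 5, 5, 4, 7 and picks Loc4; North Co. would get 7.
- Downtown: South Co. compares 0, 0, 4, 5 and picks Loc4; North Co. would get 0.
Among 3, 7, 0, the best is 7 at Midtown. Subgame-perfect outcome: (Midtown, Loc4) with payoffs (7, 7).

Midtown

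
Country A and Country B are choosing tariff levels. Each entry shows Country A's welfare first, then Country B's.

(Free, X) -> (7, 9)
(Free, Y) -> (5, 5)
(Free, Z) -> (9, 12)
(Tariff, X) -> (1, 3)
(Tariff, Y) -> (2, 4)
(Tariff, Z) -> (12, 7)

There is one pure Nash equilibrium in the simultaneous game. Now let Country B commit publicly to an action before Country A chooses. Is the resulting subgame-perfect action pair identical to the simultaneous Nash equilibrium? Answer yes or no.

Solve by backward induction (Country B leads).
- X → Country A plays Free (best of 7, 1); Country B gets 9.
- Y → Country A plays Free (best of 5, 2); Country B gets 5.
- Z → Country A plays Tariff (best of 9, 12); Country B gets 7.
Maximizing over 9, 5, 7, Country B chooses X. Subgame-perfect outcome: (Free, X) with payoffs (7, 9).
Under simultaneous play:
Country A's best replies: X→Free; Y→Free; Z→Tariff.
Country B's best replies: Free→Z; Tariff→Z.
The unique mutual best reply is (Tariff, Z), giving (12, 7).
Sequential outcome (Free, X) differs from the Nash profile (Tariff, Z).

no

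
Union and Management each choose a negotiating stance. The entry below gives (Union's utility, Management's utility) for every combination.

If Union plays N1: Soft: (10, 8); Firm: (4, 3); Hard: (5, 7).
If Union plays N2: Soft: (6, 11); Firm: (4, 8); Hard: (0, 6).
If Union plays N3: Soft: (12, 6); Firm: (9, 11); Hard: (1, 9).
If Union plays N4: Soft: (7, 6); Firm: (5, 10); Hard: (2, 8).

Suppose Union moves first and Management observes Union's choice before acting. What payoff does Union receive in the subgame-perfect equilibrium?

Management best-responds to each possible Union move:
- N1 → Management plays Soft (best of 8, 3, 7); Union gets 10.
- N2 → Management plays Soft (best of 11, 8, 6); Union gets 6.
- N3 → Management plays Firm (best of 6, 11, 9); Union gets 9.
- N4 → Management plays Firm (best of 6, 10, 8); Union gets 5.
Union's induced payoffs are 10, 6, 9, 5, so Union commits to N1. Subgame-perfect outcome: (N1, Soft) with payoffs (10, 8).

10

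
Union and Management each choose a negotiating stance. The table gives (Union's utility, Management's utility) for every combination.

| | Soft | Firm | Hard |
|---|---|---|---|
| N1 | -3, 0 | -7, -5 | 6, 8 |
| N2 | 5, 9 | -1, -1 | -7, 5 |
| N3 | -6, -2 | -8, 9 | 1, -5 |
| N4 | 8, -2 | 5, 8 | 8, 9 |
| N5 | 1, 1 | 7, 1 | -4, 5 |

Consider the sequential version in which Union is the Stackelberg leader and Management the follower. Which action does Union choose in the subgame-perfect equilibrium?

N4

Work backward from Management's decision.
- N1 → Management plays Hard (best of 0, -5, 8); Union gets 6.
- N2 → Management plays Soft (best of 9, -1, 5); Union gets 5.
- N3 → Management plays Firm (best of -2, 9, -5); Union gets -8.
- N4 → Management plays Hard (best of -2, 8, 9); Union gets 8.
- N5 → Management plays Hard (best of 1, 1, 5); Union gets -4.
Among 6, 5, -8, 8, -4, the best is 8 at N4. Subgame-perfect outcome: (N4, Hard) with payoffs (8, 9).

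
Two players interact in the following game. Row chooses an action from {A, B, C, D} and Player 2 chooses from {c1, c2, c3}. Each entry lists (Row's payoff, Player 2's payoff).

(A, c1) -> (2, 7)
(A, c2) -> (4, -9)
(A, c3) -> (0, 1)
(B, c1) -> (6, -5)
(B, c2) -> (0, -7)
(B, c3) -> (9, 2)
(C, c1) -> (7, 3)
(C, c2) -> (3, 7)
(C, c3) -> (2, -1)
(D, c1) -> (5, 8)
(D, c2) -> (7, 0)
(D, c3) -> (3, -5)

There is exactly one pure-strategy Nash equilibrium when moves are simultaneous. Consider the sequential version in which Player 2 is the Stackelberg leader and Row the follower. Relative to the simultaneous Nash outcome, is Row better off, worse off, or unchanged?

Work backward from Row's decision.
- c1: Row compares 2, 6, 7, 5 and picks C; Player 2 would get 3.
- c2: Row compares 4, 0, 3, 7 and picks D; Player 2 would get 0.
- c3: Row compares 0, 9, 2, 3 and picks B; Player 2 would get 2.
Among 3, 0, 2, the best is 3 at c1. Subgame-perfect outcome: (C, c1) with payoffs (7, 3).
Now find the simultaneous Nash equilibrium.
Row's best replies: c1→C; c2→D; c3→B.
Player 2's best replies: A→c1; B→c3; C→c2; D→c1.
The unique mutual best reply is (B, c3), giving (9, 2).
Row earns 7 sequentially versus 9 at the Nash outcome: worse off.

worse off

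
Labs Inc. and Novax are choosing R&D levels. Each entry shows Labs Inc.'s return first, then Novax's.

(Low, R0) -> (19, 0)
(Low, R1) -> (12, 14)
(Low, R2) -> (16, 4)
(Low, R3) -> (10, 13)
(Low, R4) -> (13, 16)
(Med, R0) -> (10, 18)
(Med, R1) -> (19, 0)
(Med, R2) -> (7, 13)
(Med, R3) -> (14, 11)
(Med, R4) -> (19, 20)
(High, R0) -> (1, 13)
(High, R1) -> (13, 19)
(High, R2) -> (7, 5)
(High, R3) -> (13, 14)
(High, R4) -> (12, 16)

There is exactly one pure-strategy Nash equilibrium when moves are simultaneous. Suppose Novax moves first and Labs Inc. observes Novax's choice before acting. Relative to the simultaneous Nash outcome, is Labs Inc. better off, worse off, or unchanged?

Solve by backward induction (Novax leads).
- R0 → Labs Inc. plays Low (best of 19, 10, 1); Novax gets 0.
- R1 → Labs Inc. plays Med (best of 12, 19, 13); Novax gets 0.
- R2 → Labs Inc. plays Low (best of 16, 7, 7); Novax gets 4.
- R3 → Labs Inc. plays Med (best of 10, 14, 13); Novax gets 11.
- R4 → Labs Inc. plays Med (best of 13, 19, 12); Novax gets 20.
Among 0, 0, 4, 11, 20, the best is 20 at R4. Subgame-perfect outcome: (Med, R4) with payoffs (19, 20).
Under simultaneous play:
Labs Inc.'s best replies: R0→Low; R1→Med; R2→Low; R3→Med; R4→Med.
Novax's best replies: Low→R4; Med→R4; High→R1.
The unique mutual best reply is (Med, R4), giving (19, 20).
Labs Inc. earns 19 sequentially versus 19 at the Nash outcome: unchanged.

unchanged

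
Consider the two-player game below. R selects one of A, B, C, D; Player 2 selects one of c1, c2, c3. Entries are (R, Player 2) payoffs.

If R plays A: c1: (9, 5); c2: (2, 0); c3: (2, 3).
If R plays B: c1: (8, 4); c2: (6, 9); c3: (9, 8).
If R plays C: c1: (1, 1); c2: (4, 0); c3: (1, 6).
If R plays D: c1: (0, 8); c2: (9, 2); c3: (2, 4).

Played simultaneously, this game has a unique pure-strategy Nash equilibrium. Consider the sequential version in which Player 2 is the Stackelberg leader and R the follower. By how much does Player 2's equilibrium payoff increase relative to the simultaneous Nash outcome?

R best-responds to each possible Player 2 move:
- c1: BR = A, leader payoff 5.
- c2: BR = D, leader payoff 2.
- c3: BR = B, leader payoff 8.
Player 2's induced payoffs are 5, 2, 8, so Player 2 commits to c3. Subgame-perfect outcome: (B, c3) with payoffs (9, 8).
Now find the simultaneous Nash equilibrium.
R's best replies: c1→A; c2→D; c3→B.
Player 2's best replies: A→c1; B→c2; C→c3; D→c1.
The unique mutual best reply is (A, c1), giving (9, 5).
Player 2's commitment gain: 8 − 5 = 3.

3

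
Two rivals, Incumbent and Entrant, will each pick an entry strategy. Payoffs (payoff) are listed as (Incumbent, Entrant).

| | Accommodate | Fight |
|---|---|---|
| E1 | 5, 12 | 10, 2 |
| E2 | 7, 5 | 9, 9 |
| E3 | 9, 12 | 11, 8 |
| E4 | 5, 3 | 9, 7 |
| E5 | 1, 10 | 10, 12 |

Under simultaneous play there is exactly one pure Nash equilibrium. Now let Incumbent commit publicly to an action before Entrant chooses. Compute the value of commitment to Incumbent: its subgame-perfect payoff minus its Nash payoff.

1

Solve by backward induction (Incumbent leads).
- E1: BR = Accommodate, leader payoff 5.
- E2: BR = Fight, leader payoff 9.
- E3: BR = Accommodate, leader payoff 9.
- E4: BR = Fight, leader payoff 9.
- E5: BR = Fight, leader payoff 10.
Maximizing over 5, 9, 9, 9, 10, Incumbent chooses E5. Subgame-perfect outcome: (E5, Fight) with payoffs (10, 12).
Now find the simultaneous Nash equilibrium.
Incumbent's best replies: Accommodate→E3; Fight→E3.
Entrant's best replies: E1→Accommodate; E2→Fight; E3→Accommodate; E4→Fight; E5→Fight.
Only (E3, Accommodate) has each player best-responding; Nash payoffs (9, 12).
Incumbent's commitment gain: 10 − 9 = 1.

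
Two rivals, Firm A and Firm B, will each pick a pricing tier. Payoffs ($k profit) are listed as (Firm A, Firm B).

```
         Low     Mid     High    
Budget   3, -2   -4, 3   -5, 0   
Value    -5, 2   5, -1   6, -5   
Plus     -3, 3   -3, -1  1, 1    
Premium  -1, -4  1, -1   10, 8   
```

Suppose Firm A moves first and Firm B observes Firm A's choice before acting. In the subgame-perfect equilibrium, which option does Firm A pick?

Premium

Work backward from Firm B's decision.
- Budget: BR = Mid, leader payoff -4.
- Value: BR = Low, leader payoff -5.
- Plus: BR = Low, leader payoff -3.
- Premium: BR = High, leader payoff 10.
Among -4, -5, -3, 10, the best is 10 at Premium. Subgame-perfect outcome: (Premium, High) with payoffs (10, 8).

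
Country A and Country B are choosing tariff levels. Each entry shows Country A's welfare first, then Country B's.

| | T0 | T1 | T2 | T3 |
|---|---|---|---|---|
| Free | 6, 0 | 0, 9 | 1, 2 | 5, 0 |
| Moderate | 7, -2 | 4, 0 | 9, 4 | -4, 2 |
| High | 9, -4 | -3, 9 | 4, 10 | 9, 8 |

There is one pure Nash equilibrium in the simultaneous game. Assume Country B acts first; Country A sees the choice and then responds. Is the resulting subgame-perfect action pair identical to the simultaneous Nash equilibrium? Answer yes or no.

Solve by backward induction (Country B leads).
- T0: BR = High, leader payoff -4.
- T1: BR = Moderate, leader payoff 0.
- T2: BR = Moderate, leader payoff 4.
- T3: BR = High, leader payoff 8.
Country B's induced payoffs are -4, 0, 4, 8, so Country B commits to T3. Subgame-perfect outcome: (High, T3) with payoffs (9, 8).
For the simultaneous game, intersect best replies.
Country A's best replies: T0→High; T1→Moderate; T2→Moderate; T3→High.
Country B's best replies: Free→T1; Moderate→T2; High→T2.
Only (Moderate, T2) has each player best-responding; Nash payoffs (9, 4).
Sequential outcome (High, T3) differs from the Nash profile (Moderate, T2).

no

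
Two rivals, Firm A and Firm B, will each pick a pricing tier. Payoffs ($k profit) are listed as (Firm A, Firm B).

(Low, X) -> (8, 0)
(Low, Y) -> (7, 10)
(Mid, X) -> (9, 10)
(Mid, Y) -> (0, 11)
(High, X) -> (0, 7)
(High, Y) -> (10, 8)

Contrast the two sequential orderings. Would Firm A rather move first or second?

If Firm A leads: Firm B's best replies are Low→Y, Mid→Y, High→Y; Firm A's induced payoffs 7, 0, 10; outcome (High, Y), payoffs (10, 8).
If Firm B leads: Firm A's best replies are X→Mid, Y→High; Firm B's induced payoffs 10, 8; outcome (Mid, X), payoffs (9, 10).
Firm A gets 10 moving first and 9 moving second, so Firm A prefers to move first.

first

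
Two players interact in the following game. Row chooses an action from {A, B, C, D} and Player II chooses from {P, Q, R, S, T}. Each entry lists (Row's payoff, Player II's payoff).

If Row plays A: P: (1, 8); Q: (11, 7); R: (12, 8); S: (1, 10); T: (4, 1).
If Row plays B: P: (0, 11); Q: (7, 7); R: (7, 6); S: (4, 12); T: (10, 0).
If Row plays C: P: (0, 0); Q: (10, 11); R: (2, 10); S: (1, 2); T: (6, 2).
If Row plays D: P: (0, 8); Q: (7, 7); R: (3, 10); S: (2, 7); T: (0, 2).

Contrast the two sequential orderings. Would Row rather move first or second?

first

If Row leads: Player II's best replies are A→S, B→S, C→Q, D→R; Row's induced payoffs 1, 4, 10, 3; outcome (C, Q), payoffs (10, 11).
If Player II leads: Row's best replies are P→A, Q→A, R→A, S→B, T→B; Player II's induced payoffs 8, 7, 8, 12, 0; outcome (B, S), payoffs (4, 12).
Row gets 10 moving first and 4 moving second, so Row prefers to move first.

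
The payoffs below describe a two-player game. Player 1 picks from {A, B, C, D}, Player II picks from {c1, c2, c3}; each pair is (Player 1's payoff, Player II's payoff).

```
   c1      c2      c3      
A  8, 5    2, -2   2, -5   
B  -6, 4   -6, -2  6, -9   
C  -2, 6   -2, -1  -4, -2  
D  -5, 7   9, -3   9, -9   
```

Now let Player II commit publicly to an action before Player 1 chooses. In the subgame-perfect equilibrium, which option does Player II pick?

c1

Solve by backward induction (Player II leads).
- c1: BR = A, leader payoff 5.
- c2: BR = D, leader payoff -3.
- c3: BR = D, leader payoff -9.
Among 5, -3, -9, the best is 5 at c1. Subgame-perfect outcome: (A, c1) with payoffs (8, 5).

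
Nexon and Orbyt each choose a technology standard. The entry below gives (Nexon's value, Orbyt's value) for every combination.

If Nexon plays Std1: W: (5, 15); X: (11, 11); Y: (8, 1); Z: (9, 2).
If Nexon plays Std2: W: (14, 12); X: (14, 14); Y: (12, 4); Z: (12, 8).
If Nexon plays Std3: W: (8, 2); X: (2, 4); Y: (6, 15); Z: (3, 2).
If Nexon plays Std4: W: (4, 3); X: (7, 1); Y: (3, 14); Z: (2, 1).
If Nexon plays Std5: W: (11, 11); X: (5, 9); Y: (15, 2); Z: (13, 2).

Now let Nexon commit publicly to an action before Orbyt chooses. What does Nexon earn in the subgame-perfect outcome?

14

Solve by backward induction (Nexon leads).
- Std1 → Orbyt plays W (best of 15, 11, 1, 2); Nexon gets 5.
- Std2 → Orbyt plays X (best of 12, 14, 4, 8); Nexon gets 14.
- Std3 → Orbyt plays Y (best of 2, 4, 15, 2); Nexon gets 6.
- Std4 → Orbyt plays Y (best of 3, 1, 14, 1); Nexon gets 3.
- Std5 → Orbyt plays W (best of 11, 9, 2, 2); Nexon gets 11.
Maximizing over 5, 14, 6, 3, 11, Nexon chooses Std2. Subgame-perfect outcome: (Std2, X) with payoffs (14, 14).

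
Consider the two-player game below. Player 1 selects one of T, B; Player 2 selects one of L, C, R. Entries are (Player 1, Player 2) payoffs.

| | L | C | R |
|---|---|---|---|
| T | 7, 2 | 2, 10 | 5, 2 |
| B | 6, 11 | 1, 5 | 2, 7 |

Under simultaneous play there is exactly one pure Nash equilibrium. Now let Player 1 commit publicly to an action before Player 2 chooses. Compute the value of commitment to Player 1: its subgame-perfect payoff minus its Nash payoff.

Backward induction with Player 1 moving first.
- T: BR = C, leader payoff 2.
- B: BR = L, leader payoff 6.
Player 1's induced payoffs are 2, 6, so Player 1 commits to B. Subgame-perfect outcome: (B, L) with payoffs (6, 11).
Under simultaneous play:
Player 1's best replies: L→T; C→T; R→T.
Player 2's best replies: T→C; B→L.
The unique mutual best reply is (T, C), giving (2, 10).
Player 1's commitment gain: 6 − 2 = 4.

4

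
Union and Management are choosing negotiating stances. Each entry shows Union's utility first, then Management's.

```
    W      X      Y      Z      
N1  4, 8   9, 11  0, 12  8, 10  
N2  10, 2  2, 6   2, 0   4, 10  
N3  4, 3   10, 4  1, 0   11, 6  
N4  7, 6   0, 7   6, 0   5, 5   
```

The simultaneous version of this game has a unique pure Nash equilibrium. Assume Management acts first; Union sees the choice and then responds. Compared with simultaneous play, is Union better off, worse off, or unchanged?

unchanged

Backward induction with Management moving first.
- W: BR = N2, leader payoff 2.
- X: BR = N3, leader payoff 4.
- Y: BR = N4, leader payoff 0.
- Z: BR = N3, leader payoff 6.
Among 2, 4, 0, 6, the best is 6 at Z. Subgame-perfect outcome: (N3, Z) with payoffs (11, 6).
For the simultaneous game, intersect best replies.
Union's best replies: W→N2; X→N3; Y→N4; Z→N3.
Management's best replies: N1→Y; N2→Z; N3→Z; N4→X.
Only (N3, Z) has each player best-responding; Nash payoffs (11, 6).
Union earns 11 sequentially versus 11 at the Nash outcome: unchanged.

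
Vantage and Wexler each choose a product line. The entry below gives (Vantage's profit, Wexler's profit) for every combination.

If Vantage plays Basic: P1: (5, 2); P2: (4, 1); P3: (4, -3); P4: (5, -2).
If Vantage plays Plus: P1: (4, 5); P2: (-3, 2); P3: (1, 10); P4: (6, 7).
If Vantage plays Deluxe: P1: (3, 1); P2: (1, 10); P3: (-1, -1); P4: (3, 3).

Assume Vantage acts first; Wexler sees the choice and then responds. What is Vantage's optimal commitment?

Basic

Solve by backward induction (Vantage leads).
- Basic → Wexler plays P1 (best of 2, 1, -3, -2); Vantage gets 5.
- Plus → Wexler plays P3 (best of 5, 2, 10, 7); Vantage gets 1.
- Deluxe → Wexler plays P2 (best of 1, 10, -1, 3); Vantage gets 1.
Among 5, 1, 1, the best is 5 at Basic. Subgame-perfect outcome: (Basic, P1) with payoffs (5, 2).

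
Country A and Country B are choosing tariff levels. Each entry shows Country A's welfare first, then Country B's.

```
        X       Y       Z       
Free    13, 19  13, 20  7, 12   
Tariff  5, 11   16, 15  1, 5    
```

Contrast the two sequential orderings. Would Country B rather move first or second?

If Country A leads: Country B's best replies are Free→Y, Tariff→Y; Country A's induced payoffs 13, 16; outcome (Tariff, Y), payoffs (16, 15).
If Country B leads: Country A's best replies are X→Free, Y→Tariff, Z→Free; Country B's induced payoffs 19, 15, 12; outcome (Free, X), payoffs (13, 19).
Country B gets 19 moving first and 15 moving second, so Country B prefers to move first.

first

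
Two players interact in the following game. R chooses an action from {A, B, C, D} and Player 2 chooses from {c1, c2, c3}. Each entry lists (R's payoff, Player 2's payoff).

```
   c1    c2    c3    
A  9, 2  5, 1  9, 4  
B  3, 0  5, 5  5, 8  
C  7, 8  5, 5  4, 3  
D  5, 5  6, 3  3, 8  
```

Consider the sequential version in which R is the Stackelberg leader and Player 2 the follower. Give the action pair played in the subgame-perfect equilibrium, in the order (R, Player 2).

(A, c3)

Work backward from Player 2's decision.
- A: BR = c3, leader payoff 9.
- B: BR = c3, leader payoff 5.
- C: BR = c1, leader payoff 7.
- D: BR = c3, leader payoff 3.
Among 9, 5, 7, 3, the best is 9 at A. Subgame-perfect outcome: (A, c3) with payoffs (9, 4).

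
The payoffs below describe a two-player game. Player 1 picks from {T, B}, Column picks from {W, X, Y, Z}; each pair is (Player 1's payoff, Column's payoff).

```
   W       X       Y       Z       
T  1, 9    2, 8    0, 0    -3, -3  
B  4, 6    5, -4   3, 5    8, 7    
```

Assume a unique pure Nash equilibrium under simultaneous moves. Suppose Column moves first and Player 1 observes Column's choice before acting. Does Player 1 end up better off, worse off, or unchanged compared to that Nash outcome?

Player 1 best-responds to each possible Column move:
- W: Player 1 compares 1, 4 and picks B; Column would get 6.
- X: Player 1 compares 2, 5 and picks B; Column would get -4.
- Y: Player 1 compares 0, 3 and picks B; Column would get 5.
- Z: Player 1 compares -3, 8 and picks B; Column would get 7.
Maximizing over 6, -4, 5, 7, Column chooses Z. Subgame-perfect outcome: (B, Z) with payoffs (8, 7).
Now find the simultaneous Nash equilibrium.
Player 1's best replies: W→B; X→B; Y→B; Z→B.
Column's best replies: T→W; B→Z.
The unique mutual best reply is (B, Z), giving (8, 7).
Player 1 earns 8 sequentially versus 8 at the Nash outcome: unchanged.

unchanged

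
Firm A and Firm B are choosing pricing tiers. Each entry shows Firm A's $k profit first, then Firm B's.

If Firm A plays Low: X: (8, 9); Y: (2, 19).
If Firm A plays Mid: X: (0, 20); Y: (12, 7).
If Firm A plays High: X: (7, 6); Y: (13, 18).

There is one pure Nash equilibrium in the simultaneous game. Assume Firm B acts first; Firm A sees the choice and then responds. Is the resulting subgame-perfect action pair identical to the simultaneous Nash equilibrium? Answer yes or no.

Firm A best-responds to each possible Firm B move:
- X: Firm A compares 8, 0, 7 and picks Low; Firm B would get 9.
- Y: Firm A compares 2, 12, 13 and picks High; Firm B would get 18.
Firm B's induced payoffs are 9, 18, so Firm B commits to Y. Subgame-perfect outcome: (High, Y) with payoffs (13, 18).
Under simultaneous play:
Firm A's best replies: X→Low; Y→High.
Firm B's best replies: Low→Y; Mid→X; High→Y.
Only (High, Y) has each player best-responding; Nash payoffs (13, 18).
Sequential outcome (High, Y) coincides with the Nash profile (High, Y).

yes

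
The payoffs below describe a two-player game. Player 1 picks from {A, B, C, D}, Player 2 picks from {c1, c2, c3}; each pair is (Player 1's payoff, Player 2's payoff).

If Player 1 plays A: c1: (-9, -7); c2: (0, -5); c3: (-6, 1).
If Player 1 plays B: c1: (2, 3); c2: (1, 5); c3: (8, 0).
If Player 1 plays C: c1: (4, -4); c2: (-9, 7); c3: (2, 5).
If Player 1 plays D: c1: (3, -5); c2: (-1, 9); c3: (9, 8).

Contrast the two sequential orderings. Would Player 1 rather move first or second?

If Player 1 leads: Player 2's best replies are A→c3, B→c2, C→c2, D→c2; Player 1's induced payoffs -6, 1, -9, -1; outcome (B, c2), payoffs (1, 5).
If Player 2 leads: Player 1's best replies are c1→C, c2→B, c3→D; Player 2's induced payoffs -4, 5, 8; outcome (D, c3), payoffs (9, 8).
Player 1 gets 1 moving first and 9 moving second, so Player 1 prefers to move second.

second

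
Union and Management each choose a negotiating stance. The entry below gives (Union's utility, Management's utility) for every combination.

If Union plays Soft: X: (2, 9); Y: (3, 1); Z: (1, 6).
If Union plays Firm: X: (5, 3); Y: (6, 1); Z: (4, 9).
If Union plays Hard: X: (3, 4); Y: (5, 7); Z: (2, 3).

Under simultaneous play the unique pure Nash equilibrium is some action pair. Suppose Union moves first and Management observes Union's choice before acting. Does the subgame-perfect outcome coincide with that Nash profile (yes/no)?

no

Solve by backward induction (Union leads).
- Soft → Management plays X (best of 9, 1, 6); Union gets 2.
- Firm → Management plays Z (best of 3, 1, 9); Union gets 4.
- Hard → Management plays Y (best of 4, 7, 3); Union gets 5.
Maximizing over 2, 4, 5, Union chooses Hard. Subgame-perfect outcome: (Hard, Y) with payoffs (5, 7).
Under simultaneous play:
Union's best replies: X→Firm; Y→Firm; Z→Firm.
Management's best replies: Soft→X; Firm→Z; Hard→Y.
The unique mutual best reply is (Firm, Z), giving (4, 9).
Sequential outcome (Hard, Y) differs from the Nash profile (Firm, Z).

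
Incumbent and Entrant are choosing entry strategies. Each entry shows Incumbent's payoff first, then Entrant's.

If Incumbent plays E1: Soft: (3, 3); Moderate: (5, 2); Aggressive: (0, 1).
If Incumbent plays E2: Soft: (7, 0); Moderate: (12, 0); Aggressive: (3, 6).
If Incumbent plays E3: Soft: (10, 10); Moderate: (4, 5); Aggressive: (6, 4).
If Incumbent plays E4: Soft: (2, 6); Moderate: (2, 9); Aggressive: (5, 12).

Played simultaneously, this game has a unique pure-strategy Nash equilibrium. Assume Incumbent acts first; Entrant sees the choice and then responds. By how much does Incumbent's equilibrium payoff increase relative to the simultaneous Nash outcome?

Solve by backward induction (Incumbent leads).
- E1: Entrant compares 3, 2, 1 and picks Soft; Incumbent would get 3.
- E2: Entrant compares 0, 0, 6 and picks Aggressive; Incumbent would get 3.
- E3: Entrant compares 10, 5, 4 and picks Soft; Incumbent would get 10.
- E4: Entrant compares 6, 9, 12 and picks Aggressive; Incumbent would get 5.
Maximizing over 3, 3, 10, 5, Incumbent chooses E3. Subgame-perfect outcome: (E3, Soft) with payoffs (10, 10).
Under simultaneous play:
Incumbent's best replies: Soft→E3; Moderate→E2; Aggressive→E3.
Entrant's best replies: E1→Soft; E2→Aggressive; E3→Soft; E4→Aggressive.
Only (E3, Soft) has each player best-responding; Nash payoffs (10, 10).
Incumbent's commitment gain: 10 − 10 = 0.

0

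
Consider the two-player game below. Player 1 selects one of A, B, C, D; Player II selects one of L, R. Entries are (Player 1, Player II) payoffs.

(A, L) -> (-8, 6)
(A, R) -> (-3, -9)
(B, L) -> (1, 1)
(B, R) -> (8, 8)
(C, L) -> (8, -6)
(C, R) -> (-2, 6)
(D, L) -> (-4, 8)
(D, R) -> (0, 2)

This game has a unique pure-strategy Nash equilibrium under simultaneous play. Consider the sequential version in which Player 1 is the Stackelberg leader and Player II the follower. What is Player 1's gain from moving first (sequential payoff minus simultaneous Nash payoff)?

0

Work backward from Player II's decision.
- A → Player II plays L (best of 6, -9); Player 1 gets -8.
- B → Player II plays R (best of 1, 8); Player 1 gets 8.
- C → Player II plays R (best of -6, 6); Player 1 gets -2.
- D → Player II plays L (best of 8, 2); Player 1 gets -4.
Maximizing over -8, 8, -2, -4, Player 1 chooses B. Subgame-perfect outcome: (B, R) with payoffs (8, 8).
For the simultaneous game, intersect best replies.
Player 1's best replies: L→C; R→B.
Player II's best replies: A→L; B→R; C→R; D→L.
The unique mutual best reply is (B, R), giving (8, 8).
Player 1's commitment gain: 8 − 8 = 0.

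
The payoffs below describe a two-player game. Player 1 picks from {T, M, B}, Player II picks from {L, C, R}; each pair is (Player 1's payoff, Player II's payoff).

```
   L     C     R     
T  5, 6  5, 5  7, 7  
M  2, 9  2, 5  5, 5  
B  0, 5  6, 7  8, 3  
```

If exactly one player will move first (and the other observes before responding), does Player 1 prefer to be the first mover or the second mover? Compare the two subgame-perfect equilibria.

first

If Player 1 leads: Player II's best replies are T→R, M→L, B→C; Player 1's induced payoffs 7, 2, 6; outcome (T, R), payoffs (7, 7).
If Player II leads: Player 1's best replies are L→T, C→B, R→B; Player II's induced payoffs 6, 7, 3; outcome (B, C), payoffs (6, 7).
Player 1 gets 7 moving first and 6 moving second, so Player 1 prefers to move first.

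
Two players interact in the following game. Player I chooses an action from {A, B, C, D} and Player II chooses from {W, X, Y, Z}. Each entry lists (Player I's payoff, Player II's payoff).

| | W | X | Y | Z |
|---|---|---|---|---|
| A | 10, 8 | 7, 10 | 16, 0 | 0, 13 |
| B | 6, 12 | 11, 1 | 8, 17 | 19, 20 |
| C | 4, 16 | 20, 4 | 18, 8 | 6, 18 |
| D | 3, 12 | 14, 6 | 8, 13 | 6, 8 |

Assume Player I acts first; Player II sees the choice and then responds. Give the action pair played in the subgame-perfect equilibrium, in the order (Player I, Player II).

(B, Z)

Work backward from Player II's decision.
- A: Player II compares 8, 10, 0, 13 and picks Z; Player I would get 0.
- B: Player II compares 12, 1, 17, 20 and picks Z; Player I would get 19.
- C: Player II compares 16, 4, 8, 18 and picks Z; Player I would get 6.
- D: Player II compares 12, 6, 13, 8 and picks Y; Player I would get 8.
Player I's induced payoffs are 0, 19, 6, 8, so Player I commits to B. Subgame-perfect outcome: (B, Z) with payoffs (19, 20).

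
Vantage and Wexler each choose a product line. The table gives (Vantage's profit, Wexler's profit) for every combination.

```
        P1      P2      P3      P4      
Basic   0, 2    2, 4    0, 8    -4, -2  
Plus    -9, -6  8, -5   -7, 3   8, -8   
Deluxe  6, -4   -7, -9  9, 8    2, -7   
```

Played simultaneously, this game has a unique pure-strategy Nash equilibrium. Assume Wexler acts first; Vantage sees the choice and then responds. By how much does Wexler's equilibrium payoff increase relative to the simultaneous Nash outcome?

0

Vantage best-responds to each possible Wexler move:
- P1: BR = Deluxe, leader payoff -4.
- P2: BR = Plus, leader payoff -5.
- P3: BR = Deluxe, leader payoff 8.
- P4: BR = Plus, leader payoff -8.
Wexler's induced payoffs are -4, -5, 8, -8, so Wexler commits to P3. Subgame-perfect outcome: (Deluxe, P3) with payoffs (9, 8).
Now find the simultaneous Nash equilibrium.
Vantage's best replies: P1→Deluxe; P2→Plus; P3→Deluxe; P4→Plus.
Wexler's best replies: Basic→P3; Plus→P3; Deluxe→P3.
The unique mutual best reply is (Deluxe, P3), giving (9, 8).
Wexler's commitment gain: 8 − 8 = 0.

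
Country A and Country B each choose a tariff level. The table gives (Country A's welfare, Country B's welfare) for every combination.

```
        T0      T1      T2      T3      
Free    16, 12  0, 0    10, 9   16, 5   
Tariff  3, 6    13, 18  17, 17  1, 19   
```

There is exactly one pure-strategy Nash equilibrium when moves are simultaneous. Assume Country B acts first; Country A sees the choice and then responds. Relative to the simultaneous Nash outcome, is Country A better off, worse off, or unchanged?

worse off

Work backward from Country A's decision.
- T0: Country A compares 16, 3 and picks Free; Country B would get 12.
- T1: Country A compares 0, 13 and picks Tariff; Country B would get 18.
- T2: Country A compares 10, 17 and picks Tariff; Country B would get 17.
- T3: Country A compares 16, 1 and picks Free; Country B would get 5.
Country B's induced payoffs are 12, 18, 17, 5, so Country B commits to T1. Subgame-perfect outcome: (Tariff, T1) with payoffs (13, 18).
Now find the simultaneous Nash equilibrium.
Country A's best replies: T0→Free; T1→Tariff; T2→Tariff; T3→Free.
Country B's best replies: Free→T0; Tariff→T3.
The unique mutual best reply is (Free, T0), giving (16, 12).
Country A earns 13 sequentially versus 16 at the Nash outcome: worse off.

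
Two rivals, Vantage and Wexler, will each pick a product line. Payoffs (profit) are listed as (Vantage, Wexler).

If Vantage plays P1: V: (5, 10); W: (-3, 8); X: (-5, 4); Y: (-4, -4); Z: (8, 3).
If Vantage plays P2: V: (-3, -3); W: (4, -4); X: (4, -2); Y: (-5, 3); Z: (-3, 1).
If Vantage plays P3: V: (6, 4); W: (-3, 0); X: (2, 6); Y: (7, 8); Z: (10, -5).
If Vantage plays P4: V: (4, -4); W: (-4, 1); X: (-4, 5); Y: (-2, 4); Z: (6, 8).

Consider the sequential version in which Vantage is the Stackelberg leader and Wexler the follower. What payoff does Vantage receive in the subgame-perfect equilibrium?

7

Work backward from Wexler's decision.
- P1 → Wexler plays V (best of 10, 8, 4, -4, 3); Vantage gets 5.
- P2 → Wexler plays Y (best of -3, -4, -2, 3, 1); Vantage gets -5.
- P3 → Wexler plays Y (best of 4, 0, 6, 8, -5); Vantage gets 7.
- P4 → Wexler plays Z (best of -4, 1, 5, 4, 8); Vantage gets 6.
Vantage's induced payoffs are 5, -5, 7, 6, so Vantage commits to P3. Subgame-perfect outcome: (P3, Y) with payoffs (7, 8).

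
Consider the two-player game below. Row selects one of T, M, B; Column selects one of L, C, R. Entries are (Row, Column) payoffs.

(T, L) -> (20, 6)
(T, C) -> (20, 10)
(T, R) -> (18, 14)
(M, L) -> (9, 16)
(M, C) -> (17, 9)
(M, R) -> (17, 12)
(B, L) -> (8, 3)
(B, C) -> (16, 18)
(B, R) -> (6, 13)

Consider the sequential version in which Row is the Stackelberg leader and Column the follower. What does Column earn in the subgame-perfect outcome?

14

Backward induction with Row moving first.
- T: Column compares 6, 10, 14 and picks R; Row would get 18.
- M: Column compares 16, 9, 12 and picks L; Row would get 9.
- B: Column compares 3, 18, 13 and picks C; Row would get 16.
Row's induced payoffs are 18, 9, 16, so Row commits to T. Subgame-perfect outcome: (T, R) with payoffs (18, 14).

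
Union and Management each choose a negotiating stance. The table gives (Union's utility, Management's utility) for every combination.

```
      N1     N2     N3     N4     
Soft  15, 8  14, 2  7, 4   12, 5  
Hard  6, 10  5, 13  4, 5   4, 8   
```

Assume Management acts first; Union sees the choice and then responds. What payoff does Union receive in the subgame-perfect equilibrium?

15

Backward induction with Management moving first.
- N1: BR = Soft, leader payoff 8.
- N2: BR = Soft, leader payoff 2.
- N3: BR = Soft, leader payoff 4.
- N4: BR = Soft, leader payoff 5.
Among 8, 2, 4, 5, the best is 8 at N1. Subgame-perfect outcome: (Soft, N1) with payoffs (15, 8).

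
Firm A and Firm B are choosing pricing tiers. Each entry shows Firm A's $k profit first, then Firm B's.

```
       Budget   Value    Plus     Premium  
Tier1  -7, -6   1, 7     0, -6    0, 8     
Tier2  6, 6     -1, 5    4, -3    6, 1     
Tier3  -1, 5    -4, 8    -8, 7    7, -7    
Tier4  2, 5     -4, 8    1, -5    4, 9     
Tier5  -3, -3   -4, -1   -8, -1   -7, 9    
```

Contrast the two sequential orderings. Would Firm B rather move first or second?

If Firm A leads: Firm B's best replies are Tier1→Premium, Tier2→Budget, Tier3→Value, Tier4→Premium, Tier5→Premium; Firm A's induced payoffs 0, 6, -4, 4, -7; outcome (Tier2, Budget), payoffs (6, 6).
If Firm B leads: Firm A's best replies are Budget→Tier2, Value→Tier1, Plus→Tier2, Premium→Tier3; Firm B's induced payoffs 6, 7, -3, -7; outcome (Tier1, Value), payoffs (1, 7).
Firm B gets 7 moving first and 6 moving second, so Firm B prefers to move first.

first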